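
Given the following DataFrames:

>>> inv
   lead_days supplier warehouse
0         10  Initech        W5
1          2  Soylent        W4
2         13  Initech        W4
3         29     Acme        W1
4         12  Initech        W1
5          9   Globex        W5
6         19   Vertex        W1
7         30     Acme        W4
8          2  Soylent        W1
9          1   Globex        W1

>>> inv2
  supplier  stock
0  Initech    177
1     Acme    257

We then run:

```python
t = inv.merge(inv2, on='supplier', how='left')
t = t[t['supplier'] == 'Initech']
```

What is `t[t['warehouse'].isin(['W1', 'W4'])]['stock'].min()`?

177.0

merge on 'supplier' (how='left') → 10 rows:
   lead_days supplier warehouse  stock
0         10  Initech        W5  177.0
1          2  Soylent        W4    NaN
2         13  Initech        W4  177.0
3         29     Acme        W1  257.0
4         12  Initech        W1  177.0
5          9   Globex        W5    NaN
6         19   Vertex        W1    NaN
7         30     Acme        W4  257.0
8          2  Soylent        W1    NaN
9          1   Globex        W1    NaN
filter rows where supplier == 'Initech':
   lead_days supplier warehouse  stock
0         10  Initech        W5  177.0
2         13  Initech        W4  177.0
4         12  Initech        W1  177.0
filter rows where warehouse in ['W1', 'W4']:
   lead_days supplier warehouse  stock
2         13  Initech        W4  177.0
4         12  Initech        W1  177.0
min of column 'stock' → 177.0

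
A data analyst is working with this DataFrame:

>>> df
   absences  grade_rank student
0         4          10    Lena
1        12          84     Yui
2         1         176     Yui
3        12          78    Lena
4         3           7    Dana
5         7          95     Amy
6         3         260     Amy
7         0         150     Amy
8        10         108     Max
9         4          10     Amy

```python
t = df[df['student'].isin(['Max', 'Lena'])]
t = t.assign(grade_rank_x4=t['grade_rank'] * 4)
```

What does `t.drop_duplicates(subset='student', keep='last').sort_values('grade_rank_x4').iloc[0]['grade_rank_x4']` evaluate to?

312

filter rows where student in ['Max', 'Lena']:
   absences  grade_rank student
0         4          10    Lena
3        12          78    Lena
8        10         108     Max
add column grade_rank_x4 = t['grade_rank'] * 4:
   absences  grade_rank student  grade_rank_x4
0         4          10    Lena             40
3        12          78    Lena            312
8        10         108     Max            432
drop duplicate student (keep=last):
   absences  grade_rank student  grade_rank_x4
3        12          78    Lena            312
8        10         108     Max            432
sort by grade_rank_x4:
   absences  grade_rank student  grade_rank_x4
3        12          78    Lena            312
8        10         108     Max            432
So iloc[0]['grade_rank_x4'] = 312.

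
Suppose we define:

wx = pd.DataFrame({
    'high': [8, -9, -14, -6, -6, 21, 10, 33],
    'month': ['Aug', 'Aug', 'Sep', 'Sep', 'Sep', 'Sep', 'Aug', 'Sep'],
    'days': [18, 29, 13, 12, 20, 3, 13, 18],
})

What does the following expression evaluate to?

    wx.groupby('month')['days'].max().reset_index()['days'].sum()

group by month, max of days:
month
Aug    29
Sep    20
Name: days, dtype: int64
reset_index():
  month  days
0   Aug    29
1   Sep    20
sum of column 'days' → 49

49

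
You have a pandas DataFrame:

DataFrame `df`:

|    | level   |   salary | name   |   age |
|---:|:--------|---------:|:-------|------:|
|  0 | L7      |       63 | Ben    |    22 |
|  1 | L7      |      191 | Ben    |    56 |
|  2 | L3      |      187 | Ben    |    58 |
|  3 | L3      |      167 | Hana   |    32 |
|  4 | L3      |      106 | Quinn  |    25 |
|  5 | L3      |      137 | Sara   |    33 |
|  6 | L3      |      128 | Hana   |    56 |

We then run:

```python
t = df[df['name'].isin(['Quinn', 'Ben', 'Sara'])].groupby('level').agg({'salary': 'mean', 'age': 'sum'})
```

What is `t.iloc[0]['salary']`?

143.333333333

filter rows where name in ['Quinn', 'Ben', 'Sara']:
  level  salary   name  age
0    L7      63    Ben   22
1    L7     191    Ben   56
2    L3     187    Ben   58
4    L3     106  Quinn   25
5    L3     137   Sara   33
group by level: mean(salary), sum(age):
           salary  age
level                 
L3     143.333333  116
L7     127.000000   78
Then the value at position 0, column 'salary': 143.333333333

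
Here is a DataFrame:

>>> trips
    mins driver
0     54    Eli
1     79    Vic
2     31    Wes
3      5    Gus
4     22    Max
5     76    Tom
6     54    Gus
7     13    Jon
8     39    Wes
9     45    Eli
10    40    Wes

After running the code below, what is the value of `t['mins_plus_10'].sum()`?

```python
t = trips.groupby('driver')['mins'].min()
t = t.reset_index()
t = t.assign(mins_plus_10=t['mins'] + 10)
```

group by driver, min of mins:
driver
Eli    45
Gus     5
Jon    13
Max    22
Tom    76
Vic    79
Wes    31
Name: mins, dtype: int64
reset_index():
  driver  mins
0    Eli    45
1    Gus     5
2    Jon    13
3    Max    22
4    Tom    76
5    Vic    79
6    Wes    31
add column mins_plus_10 = t['mins'] + 10:
  driver  mins  mins_plus_10
0    Eli    45            55
1    Gus     5            15
2    Jon    13            23
3    Max    22            32
4    Tom    76            86
5    Vic    79            89
6    Wes    31            41
Reading off the sum of column 'mins_plus_10', we get 341.

341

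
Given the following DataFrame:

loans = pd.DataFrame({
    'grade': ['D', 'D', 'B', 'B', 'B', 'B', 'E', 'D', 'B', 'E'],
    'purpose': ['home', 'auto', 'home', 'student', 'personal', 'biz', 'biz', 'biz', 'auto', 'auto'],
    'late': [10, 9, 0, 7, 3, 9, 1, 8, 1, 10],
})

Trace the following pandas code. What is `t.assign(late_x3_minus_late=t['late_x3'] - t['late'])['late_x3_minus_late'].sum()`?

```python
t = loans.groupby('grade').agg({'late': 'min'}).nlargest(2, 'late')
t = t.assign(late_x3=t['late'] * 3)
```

18

group by grade, min of late:
       late
grade      
B         0
D         8
E         1
take 2 rows with largest late:
       late
grade      
D         8
E         1
add column late_x3 = t['late'] * 3:
       late  late_x3
grade               
D         8       24
E         1        3
add column late_x3_minus_late = t['late_x3'] - t['late']:
       late  late_x3  late_x3_minus_late
grade                                   
D         8       24                  16
E         1        3                   2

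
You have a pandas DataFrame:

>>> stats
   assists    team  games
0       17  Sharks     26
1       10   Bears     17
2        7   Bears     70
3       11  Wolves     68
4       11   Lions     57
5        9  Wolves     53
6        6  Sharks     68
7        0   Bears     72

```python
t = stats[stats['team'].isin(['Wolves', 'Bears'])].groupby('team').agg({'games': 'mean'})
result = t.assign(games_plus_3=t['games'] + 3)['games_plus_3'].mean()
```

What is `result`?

59.75

filter rows where team in ['Wolves', 'Bears']:
   assists    team  games
1       10   Bears     17
2        7   Bears     70
3       11  Wolves     68
5        9  Wolves     53
7        0   Bears     72
group by team, mean of games:
        games
team         
Bears    53.0
Wolves   60.5
add column games_plus_3 = t['games'] + 3:
        games  games_plus_3
team                       
Bears    53.0          56.0
Wolves   60.5          63.5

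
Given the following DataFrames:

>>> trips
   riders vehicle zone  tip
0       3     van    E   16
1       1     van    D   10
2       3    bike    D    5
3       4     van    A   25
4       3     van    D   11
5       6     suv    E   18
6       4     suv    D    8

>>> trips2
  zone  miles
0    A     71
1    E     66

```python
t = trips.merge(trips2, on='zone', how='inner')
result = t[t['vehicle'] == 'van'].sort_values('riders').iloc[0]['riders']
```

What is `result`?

3

merge on 'zone' (how='inner') → 3 rows:
   riders vehicle zone  tip  miles
0       3     van    E   16     66
1       4     van    A   25     71
2       6     suv    E   18     66
filter rows where vehicle == 'van':
   riders vehicle zone  tip  miles
0       3     van    E   16     66
1       4     van    A   25     71
sort by riders:
   riders vehicle zone  tip  miles
0       3     van    E   16     66
1       4     van    A   25     71
Reading off the value at position 0, column 'riders', we get 3.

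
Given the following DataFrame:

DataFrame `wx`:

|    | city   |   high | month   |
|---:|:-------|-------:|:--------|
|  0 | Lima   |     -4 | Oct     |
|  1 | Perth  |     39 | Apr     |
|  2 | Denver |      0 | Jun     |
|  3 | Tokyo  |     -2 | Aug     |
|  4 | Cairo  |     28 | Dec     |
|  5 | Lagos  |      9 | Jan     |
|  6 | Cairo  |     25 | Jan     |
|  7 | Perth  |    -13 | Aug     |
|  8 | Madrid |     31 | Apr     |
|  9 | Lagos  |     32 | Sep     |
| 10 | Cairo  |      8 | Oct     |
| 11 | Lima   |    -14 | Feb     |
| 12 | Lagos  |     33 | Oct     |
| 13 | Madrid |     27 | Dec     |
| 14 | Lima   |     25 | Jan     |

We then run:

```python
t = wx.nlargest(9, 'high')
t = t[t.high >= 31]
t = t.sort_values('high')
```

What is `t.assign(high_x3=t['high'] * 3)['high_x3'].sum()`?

take 9 rows with largest high:
      city  high month
1    Perth    39   Apr
12   Lagos    33   Oct
9    Lagos    32   Sep
8   Madrid    31   Apr
4    Cairo    28   Dec
13  Madrid    27   Dec
6    Cairo    25   Jan
14    Lima    25   Jan
5    Lagos     9   Jan
filter rows where high >= 31:
      city  high month
1    Perth    39   Apr
12   Lagos    33   Oct
9    Lagos    32   Sep
8   Madrid    31   Apr
sort by high:
      city  high month
8   Madrid    31   Apr
9    Lagos    32   Sep
12   Lagos    33   Oct
1    Perth    39   Apr
add column high_x3 = t['high'] * 3:
      city  high month  high_x3
8   Madrid    31   Apr       93
9    Lagos    32   Sep       96
12   Lagos    33   Oct       99
1    Perth    39   Apr      117

405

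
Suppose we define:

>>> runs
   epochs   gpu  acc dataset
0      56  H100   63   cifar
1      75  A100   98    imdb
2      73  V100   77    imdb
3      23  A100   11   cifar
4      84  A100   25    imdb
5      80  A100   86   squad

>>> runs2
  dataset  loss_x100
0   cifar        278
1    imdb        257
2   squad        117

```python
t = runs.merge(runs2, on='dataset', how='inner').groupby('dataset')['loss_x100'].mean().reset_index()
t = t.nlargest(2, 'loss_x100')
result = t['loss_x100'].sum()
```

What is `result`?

merge on 'dataset' (how='inner') → 6 rows:
   epochs   gpu  acc dataset  loss_x100
0      56  H100   63   cifar        278
1      75  A100   98    imdb        257
2      73  V100   77    imdb        257
3      23  A100   11   cifar        278
4      84  A100   25    imdb        257
5      80  A100   86   squad        117
group by dataset, mean of loss_x100:
dataset
cifar    278.0
imdb     257.0
squad    117.0
Name: loss_x100, dtype: float64
reset_index():
  dataset  loss_x100
0   cifar      278.0
1    imdb      257.0
2   squad      117.0
take 2 rows with largest loss_x100:
  dataset  loss_x100
0   cifar      278.0
1    imdb      257.0
sum of column 'loss_x100' → 535.0

535.0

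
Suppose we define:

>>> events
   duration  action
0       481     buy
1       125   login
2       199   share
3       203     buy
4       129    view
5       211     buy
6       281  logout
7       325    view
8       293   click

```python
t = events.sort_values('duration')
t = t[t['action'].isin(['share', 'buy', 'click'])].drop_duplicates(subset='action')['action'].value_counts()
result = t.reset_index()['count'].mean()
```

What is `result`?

1.0

sort by duration:
   duration  action
1       125   login
4       129    view
2       199   share
3       203     buy
5       211     buy
6       281  logout
8       293   click
7       325    view
0       481     buy
filter rows where action in ['share', 'buy', 'click']:
   duration action
2       199  share
3       203    buy
5       211    buy
8       293  click
0       481    buy
drop duplicate action (keep=first):
   duration action
2       199  share
3       203    buy
8       293  click
value_counts of action:
action
share    1
buy      1
click    1
Name: count, dtype: int64
reset_index():
  action  count
0  share      1
1    buy      1
2  click      1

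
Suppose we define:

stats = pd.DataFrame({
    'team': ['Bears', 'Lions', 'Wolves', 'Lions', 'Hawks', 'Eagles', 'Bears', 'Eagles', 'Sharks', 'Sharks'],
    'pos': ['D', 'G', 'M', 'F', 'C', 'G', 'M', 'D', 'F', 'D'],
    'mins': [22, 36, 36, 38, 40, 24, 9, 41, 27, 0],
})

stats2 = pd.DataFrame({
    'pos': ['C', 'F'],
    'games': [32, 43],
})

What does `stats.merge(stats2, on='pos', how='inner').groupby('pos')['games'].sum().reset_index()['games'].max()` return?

86

merge on 'pos' (how='inner') → 3 rows:
     team pos  mins  games
0   Lions   F    38     43
1   Hawks   C    40     32
2  Sharks   F    27     43
group by pos, sum of games:
pos
C    32
F    86
Name: games, dtype: int64
reset_index():
  pos  games
0   C     32
1   F     86
max of column 'games' → 86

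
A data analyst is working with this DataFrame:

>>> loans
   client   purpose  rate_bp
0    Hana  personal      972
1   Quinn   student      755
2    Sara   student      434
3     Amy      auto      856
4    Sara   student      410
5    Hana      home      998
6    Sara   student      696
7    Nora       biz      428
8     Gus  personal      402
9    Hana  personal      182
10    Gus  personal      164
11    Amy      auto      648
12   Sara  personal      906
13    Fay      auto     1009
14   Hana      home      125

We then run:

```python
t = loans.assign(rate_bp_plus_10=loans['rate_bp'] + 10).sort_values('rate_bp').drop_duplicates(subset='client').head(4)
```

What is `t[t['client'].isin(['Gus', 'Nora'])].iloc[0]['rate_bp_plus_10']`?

add column rate_bp_plus_10 = loans['rate_bp'] + 10:
   client   purpose  rate_bp  rate_bp_plus_10
0    Hana  personal      972              982
1   Quinn   student      755              765
2    Sara   student      434              444
3     Amy      auto      856              866
4    Sara   student      410              420
5    Hana      home      998             1008
6    Sara   student      696              706
7    Nora       biz      428              438
8     Gus  personal      402              412
9    Hana  personal      182              192
10    Gus  personal      164              174
11    Amy      auto      648              658
12   Sara  personal      906              916
13    Fay      auto     1009             1019
14   Hana      home      125              135
sort by rate_bp:
   client   purpose  rate_bp  rate_bp_plus_10
14   Hana      home      125              135
10    Gus  personal      164              174
9    Hana  personal      182              192
8     Gus  personal      402              412
4    Sara   student      410              420
7    Nora       biz      428              438
2    Sara   student      434              444
11    Amy      auto      648              658
6    Sara   student      696              706
1   Quinn   student      755              765
3     Amy      auto      856              866
12   Sara  personal      906              916
0    Hana  personal      972              982
5    Hana      home      998             1008
13    Fay      auto     1009             1019
drop duplicate client (keep=first):
   client   purpose  rate_bp  rate_bp_plus_10
14   Hana      home      125              135
10    Gus  personal      164              174
4    Sara   student      410              420
7    Nora       biz      428              438
11    Amy      auto      648              658
1   Quinn   student      755              765
13    Fay      auto     1009             1019
take first 4 rows:
   client   purpose  rate_bp  rate_bp_plus_10
14   Hana      home      125              135
10    Gus  personal      164              174
4    Sara   student      410              420
7    Nora       biz      428              438
filter rows where client in ['Gus', 'Nora']:
   client   purpose  rate_bp  rate_bp_plus_10
10    Gus  personal      164              174
7    Nora       biz      428              438
Then the value at position 0, column 'rate_bp_plus_10': 174

174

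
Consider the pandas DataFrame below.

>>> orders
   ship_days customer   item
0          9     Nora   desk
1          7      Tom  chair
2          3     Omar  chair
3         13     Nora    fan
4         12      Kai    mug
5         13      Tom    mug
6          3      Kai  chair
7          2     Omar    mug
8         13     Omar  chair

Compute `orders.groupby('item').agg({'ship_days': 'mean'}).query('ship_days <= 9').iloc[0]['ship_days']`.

6.5

group by item, mean of ship_days:
       ship_days
item            
chair        6.5
desk         9.0
fan         13.0
mug          9.0
filter rows where ship_days <= 9:
       ship_days
item            
chair        6.5
desk         9.0
mug          9.0
value at position 0, column 'ship_days' → 6.5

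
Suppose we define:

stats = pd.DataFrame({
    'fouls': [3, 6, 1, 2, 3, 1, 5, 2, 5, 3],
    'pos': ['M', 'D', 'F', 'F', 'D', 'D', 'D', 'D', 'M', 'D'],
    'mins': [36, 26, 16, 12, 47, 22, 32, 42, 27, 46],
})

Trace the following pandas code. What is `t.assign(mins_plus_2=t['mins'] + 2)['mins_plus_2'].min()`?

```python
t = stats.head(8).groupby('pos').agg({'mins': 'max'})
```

take first 8 rows:
   fouls pos  mins
0      3   M    36
1      6   D    26
2      1   F    16
3      2   F    12
4      3   D    47
5      1   D    22
6      5   D    32
7      2   D    42
group by pos, max of mins:
     mins
pos      
D      47
F      16
M      36
add column mins_plus_2 = t['mins'] + 2:
     mins  mins_plus_2
pos                   
D      47           49
F      16           18
M      36           38
Hence 18.

18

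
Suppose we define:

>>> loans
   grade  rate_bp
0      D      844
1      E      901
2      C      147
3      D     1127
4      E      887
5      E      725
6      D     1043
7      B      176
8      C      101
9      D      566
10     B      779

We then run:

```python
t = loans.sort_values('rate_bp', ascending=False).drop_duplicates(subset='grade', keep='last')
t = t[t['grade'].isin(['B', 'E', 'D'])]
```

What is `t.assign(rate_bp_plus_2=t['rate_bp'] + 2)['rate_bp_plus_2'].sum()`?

1473

sort by rate_bp descending:
   grade  rate_bp
3      D     1127
6      D     1043
1      E      901
4      E      887
0      D      844
10     B      779
5      E      725
9      D      566
7      B      176
2      C      147
8      C      101
drop duplicate grade (keep=last):
  grade  rate_bp
5     E      725
9     D      566
7     B      176
8     C      101
filter rows where grade in ['B', 'E', 'D']:
  grade  rate_bp
5     E      725
9     D      566
7     B      176
add column rate_bp_plus_2 = t['rate_bp'] + 2:
  grade  rate_bp  rate_bp_plus_2
5     E      725             727
9     D      566             568
7     B      176             178
Taking the sum of column 'rate_bp_plus_2' gives 1473.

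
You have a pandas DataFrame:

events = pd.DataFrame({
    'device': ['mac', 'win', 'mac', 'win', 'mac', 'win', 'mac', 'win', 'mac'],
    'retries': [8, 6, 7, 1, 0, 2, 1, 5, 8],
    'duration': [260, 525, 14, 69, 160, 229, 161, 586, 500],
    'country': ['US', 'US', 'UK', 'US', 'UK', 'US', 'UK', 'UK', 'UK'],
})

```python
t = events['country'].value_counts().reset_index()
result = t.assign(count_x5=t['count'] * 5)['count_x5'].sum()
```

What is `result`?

value_counts of country:
country
UK    5
US    4
Name: count, dtype: int64
reset_index():
  country  count
0      UK      5
1      US      4
add column count_x5 = t['count'] * 5:
  country  count  count_x5
0      UK      5        25
1      US      4        20
The sum of column 'count_x5' is 45.

45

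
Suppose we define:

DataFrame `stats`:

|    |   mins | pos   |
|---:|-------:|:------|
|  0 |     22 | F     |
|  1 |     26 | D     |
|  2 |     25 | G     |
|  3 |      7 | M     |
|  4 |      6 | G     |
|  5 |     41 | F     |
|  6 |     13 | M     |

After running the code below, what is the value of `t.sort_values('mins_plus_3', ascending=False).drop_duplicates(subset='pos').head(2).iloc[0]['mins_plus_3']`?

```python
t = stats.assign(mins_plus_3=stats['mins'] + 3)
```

44

add column mins_plus_3 = stats['mins'] + 3:
   mins pos  mins_plus_3
0    22   F           25
1    26   D           29
2    25   G           28
3     7   M           10
4     6   G            9
5    41   F           44
6    13   M           16
sort by mins_plus_3 descending:
   mins pos  mins_plus_3
5    41   F           44
1    26   D           29
2    25   G           28
0    22   F           25
6    13   M           16
3     7   M           10
4     6   G            9
drop duplicate pos (keep=first):
   mins pos  mins_plus_3
5    41   F           44
1    26   D           29
2    25   G           28
6    13   M           16
take first 2 rows:
   mins pos  mins_plus_3
5    41   F           44
1    26   D           29
So iloc[0]['mins_plus_3'] = 44.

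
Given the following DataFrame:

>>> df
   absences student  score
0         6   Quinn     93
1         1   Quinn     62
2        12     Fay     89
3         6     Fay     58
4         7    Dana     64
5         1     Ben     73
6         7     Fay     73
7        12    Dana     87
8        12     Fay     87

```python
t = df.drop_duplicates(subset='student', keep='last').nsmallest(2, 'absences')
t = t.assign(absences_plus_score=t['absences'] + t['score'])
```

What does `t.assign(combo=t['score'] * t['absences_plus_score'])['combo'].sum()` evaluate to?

drop duplicate student (keep=last):
   absences student  score
1         1   Quinn     62
5         1     Ben     73
7        12    Dana     87
8        12     Fay     87
take 2 rows with smallest absences:
   absences student  score
1         1   Quinn     62
5         1     Ben     73
add column absences_plus_score = t['absences'] + t['score']:
   absences student  score  absences_plus_score
1         1   Quinn     62                   63
5         1     Ben     73                   74
add column combo = t['score'] * t['absences_plus_score']:
   absences student  score  absences_plus_score  combo
1         1   Quinn     62                   63   3906
5         1     Ben     73                   74   5402

9308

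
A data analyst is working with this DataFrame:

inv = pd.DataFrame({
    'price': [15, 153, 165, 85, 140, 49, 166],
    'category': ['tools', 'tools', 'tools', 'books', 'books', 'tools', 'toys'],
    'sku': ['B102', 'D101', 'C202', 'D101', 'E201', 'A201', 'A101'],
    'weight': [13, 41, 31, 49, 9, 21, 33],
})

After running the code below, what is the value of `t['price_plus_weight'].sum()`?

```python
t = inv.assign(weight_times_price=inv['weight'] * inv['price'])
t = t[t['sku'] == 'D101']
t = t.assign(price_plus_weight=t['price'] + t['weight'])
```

328

add column weight_times_price = inv['weight'] * inv['price']:
   price category   sku  weight  weight_times_price
0     15    tools  B102      13                 195
1    153    tools  D101      41                6273
2    165    tools  C202      31                5115
3     85    books  D101      49                4165
4    140    books  E201       9                1260
5     49    tools  A201      21                1029
6    166     toys  A101      33                5478
filter rows where sku == 'D101':
   price category   sku  weight  weight_times_price
1    153    tools  D101      41                6273
3     85    books  D101      49                4165
add column price_plus_weight = t['price'] + t['weight']:
   price category   sku  weight  weight_times_price  price_plus_weight
1    153    tools  D101      41                6273                194
3     85    books  D101      49                4165                134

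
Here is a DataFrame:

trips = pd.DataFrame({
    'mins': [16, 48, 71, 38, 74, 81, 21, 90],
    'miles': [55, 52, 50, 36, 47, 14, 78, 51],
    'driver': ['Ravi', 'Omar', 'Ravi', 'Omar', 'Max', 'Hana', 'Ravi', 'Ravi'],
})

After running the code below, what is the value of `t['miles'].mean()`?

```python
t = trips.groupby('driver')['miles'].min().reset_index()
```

36.75

group by driver, min of miles:
driver
Hana    14
Max     47
Omar    36
Ravi    50
Name: miles, dtype: int64
reset_index():
  driver  miles
0   Hana     14
1    Max     47
2   Omar     36
3   Ravi     50
Then the mean of column 'miles': 36.75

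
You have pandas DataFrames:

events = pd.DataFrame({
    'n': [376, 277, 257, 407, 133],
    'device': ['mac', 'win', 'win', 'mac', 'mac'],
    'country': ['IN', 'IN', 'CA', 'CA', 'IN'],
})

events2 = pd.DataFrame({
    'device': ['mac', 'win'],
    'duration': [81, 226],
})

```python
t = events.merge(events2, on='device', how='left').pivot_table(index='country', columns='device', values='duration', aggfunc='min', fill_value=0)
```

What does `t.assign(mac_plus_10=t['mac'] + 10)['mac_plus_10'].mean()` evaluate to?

91.0

merge on 'device' (how='left') → 5 rows:
     n device country  duration
0  376    mac      IN        81
1  277    win      IN       226
2  257    win      CA       226
3  407    mac      CA        81
4  133    mac      IN        81
pivot: rows=country, cols=device, min(duration):
device   mac  win
country          
CA        81  226
IN        81  226
add column mac_plus_10 = t['mac'] + 10:
device   mac  win  mac_plus_10
country                       
CA        81  226           91
IN        81  226           91
Reading off the mean of column 'mac_plus_10', we get 91.0.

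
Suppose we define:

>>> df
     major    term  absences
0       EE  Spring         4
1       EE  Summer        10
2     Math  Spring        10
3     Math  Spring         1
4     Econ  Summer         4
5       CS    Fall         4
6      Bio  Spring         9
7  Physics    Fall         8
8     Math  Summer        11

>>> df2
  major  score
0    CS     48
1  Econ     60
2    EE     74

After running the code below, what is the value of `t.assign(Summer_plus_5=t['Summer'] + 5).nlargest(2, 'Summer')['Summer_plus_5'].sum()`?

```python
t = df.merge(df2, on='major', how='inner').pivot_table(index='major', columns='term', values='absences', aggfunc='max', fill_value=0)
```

merge on 'major' (how='inner') → 4 rows:
  major    term  absences  score
0    EE  Spring         4     74
1    EE  Summer        10     74
2  Econ  Summer         4     60
3    CS    Fall         4     48
pivot: rows=major, cols=term, max(absences):
term   Fall  Spring  Summer
major                      
CS        4       0       0
EE        0       4      10
Econ      0       0       4
add column Summer_plus_5 = t['Summer'] + 5:
term   Fall  Spring  Summer  Summer_plus_5
major                                     
CS        4       0       0              5
EE        0       4      10             15
Econ      0       0       4              9
take 2 rows with largest Summer:
term   Fall  Spring  Summer  Summer_plus_5
major                                     
EE        0       4      10             15
Econ      0       0       4              9
Then the sum of column 'Summer_plus_5': 24

24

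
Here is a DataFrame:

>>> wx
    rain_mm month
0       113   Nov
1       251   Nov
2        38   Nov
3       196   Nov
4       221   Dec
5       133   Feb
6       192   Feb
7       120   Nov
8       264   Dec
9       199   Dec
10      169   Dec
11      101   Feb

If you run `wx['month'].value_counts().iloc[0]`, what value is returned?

value_counts of month:
month
Nov    5
Dec    4
Feb    3
Name: count, dtype: int64

5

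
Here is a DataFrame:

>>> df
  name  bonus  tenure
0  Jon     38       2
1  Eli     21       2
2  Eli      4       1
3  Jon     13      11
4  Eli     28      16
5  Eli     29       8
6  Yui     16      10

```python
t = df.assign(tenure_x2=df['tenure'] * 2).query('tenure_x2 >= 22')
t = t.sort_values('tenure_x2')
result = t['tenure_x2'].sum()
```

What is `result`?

54

add column tenure_x2 = df['tenure'] * 2:
  name  bonus  tenure  tenure_x2
0  Jon     38       2          4
1  Eli     21       2          4
2  Eli      4       1          2
3  Jon     13      11         22
4  Eli     28      16         32
5  Eli     29       8         16
6  Yui     16      10         20
filter rows where tenure_x2 >= 22:
  name  bonus  tenure  tenure_x2
3  Jon     13      11         22
4  Eli     28      16         32
sort by tenure_x2:
  name  bonus  tenure  tenure_x2
3  Jon     13      11         22
4  Eli     28      16         32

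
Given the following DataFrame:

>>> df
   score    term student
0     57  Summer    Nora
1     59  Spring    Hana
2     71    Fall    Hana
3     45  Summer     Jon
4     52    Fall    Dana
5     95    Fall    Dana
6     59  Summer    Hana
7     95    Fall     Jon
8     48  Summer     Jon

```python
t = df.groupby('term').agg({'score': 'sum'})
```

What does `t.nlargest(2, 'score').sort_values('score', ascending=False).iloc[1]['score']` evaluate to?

209

group by term, sum of score:
        score
term         
Fall      313
Spring     59
Summer    209
take 2 rows with largest score:
        score
term         
Fall      313
Summer    209
sort by score descending:
        score
term         
Fall      313
Summer    209
The value at position 1, column 'score' is 209.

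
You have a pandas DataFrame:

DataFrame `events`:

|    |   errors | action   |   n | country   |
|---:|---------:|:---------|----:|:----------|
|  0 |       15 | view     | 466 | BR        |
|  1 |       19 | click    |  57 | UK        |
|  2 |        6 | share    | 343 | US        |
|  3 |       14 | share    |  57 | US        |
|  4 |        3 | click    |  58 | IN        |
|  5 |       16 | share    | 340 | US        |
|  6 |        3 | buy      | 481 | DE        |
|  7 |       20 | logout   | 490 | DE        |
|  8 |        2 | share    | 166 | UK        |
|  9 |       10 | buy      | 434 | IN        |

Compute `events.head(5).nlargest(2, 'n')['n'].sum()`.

take first 5 rows:
   errors action    n country
0      15   view  466      BR
1      19  click   57      UK
2       6  share  343      US
3      14  share   57      US
4       3  click   58      IN
take 2 rows with largest n:
   errors action    n country
0      15   view  466      BR
2       6  share  343      US

809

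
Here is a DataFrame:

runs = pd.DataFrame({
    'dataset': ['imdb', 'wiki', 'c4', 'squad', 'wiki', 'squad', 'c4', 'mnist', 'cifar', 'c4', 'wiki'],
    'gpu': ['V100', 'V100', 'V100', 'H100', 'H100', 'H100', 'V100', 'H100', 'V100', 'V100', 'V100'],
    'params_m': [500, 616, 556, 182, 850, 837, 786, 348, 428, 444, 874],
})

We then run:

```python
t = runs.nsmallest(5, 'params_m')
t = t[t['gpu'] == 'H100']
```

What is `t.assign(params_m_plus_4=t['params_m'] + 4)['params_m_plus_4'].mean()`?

take 5 rows with smallest params_m:
  dataset   gpu  params_m
3   squad  H100       182
7   mnist  H100       348
8   cifar  V100       428
9      c4  V100       444
0    imdb  V100       500
filter rows where gpu == 'H100':
  dataset   gpu  params_m
3   squad  H100       182
7   mnist  H100       348
add column params_m_plus_4 = t['params_m'] + 4:
  dataset   gpu  params_m  params_m_plus_4
3   squad  H100       182              186
7   mnist  H100       348              352
Finally, mean of column 'params_m_plus_4' = 269.0.

269.0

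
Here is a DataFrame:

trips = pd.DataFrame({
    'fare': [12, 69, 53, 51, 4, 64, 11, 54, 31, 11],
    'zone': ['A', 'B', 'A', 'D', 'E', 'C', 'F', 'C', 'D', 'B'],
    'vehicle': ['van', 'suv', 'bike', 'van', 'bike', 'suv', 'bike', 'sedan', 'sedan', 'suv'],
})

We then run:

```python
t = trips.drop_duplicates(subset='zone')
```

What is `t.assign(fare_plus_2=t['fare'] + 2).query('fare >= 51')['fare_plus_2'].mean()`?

63.3333333333

drop duplicate zone (keep=first):
   fare zone vehicle
0    12    A     van
1    69    B     suv
3    51    D     van
4     4    E    bike
5    64    C     suv
6    11    F    bike
add column fare_plus_2 = t['fare'] + 2:
   fare zone vehicle  fare_plus_2
0    12    A     van           14
1    69    B     suv           71
3    51    D     van           53
4     4    E    bike            6
5    64    C     suv           66
6    11    F    bike           13
filter rows where fare >= 51:
   fare zone vehicle  fare_plus_2
1    69    B     suv           71
3    51    D     van           53
5    64    C     suv           66
Finally, mean of column 'fare_plus_2' = 63.3333333333.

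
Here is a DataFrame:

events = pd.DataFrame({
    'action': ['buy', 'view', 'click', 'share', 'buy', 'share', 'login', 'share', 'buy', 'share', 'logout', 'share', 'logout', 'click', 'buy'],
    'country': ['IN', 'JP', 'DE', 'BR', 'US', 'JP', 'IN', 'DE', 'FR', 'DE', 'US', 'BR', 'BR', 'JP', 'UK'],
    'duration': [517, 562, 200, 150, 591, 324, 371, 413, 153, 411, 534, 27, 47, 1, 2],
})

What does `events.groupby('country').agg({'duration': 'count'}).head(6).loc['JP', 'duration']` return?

group by country, count of duration:
         duration
country          
BR              3
DE              3
FR              1
IN              2
JP              3
UK              1
US              2
take first 6 rows:
         duration
country          
BR              3
DE              3
FR              1
IN              2
JP              3
UK              1
Reading off the value at row 'JP', column 'duration', we get 3.

3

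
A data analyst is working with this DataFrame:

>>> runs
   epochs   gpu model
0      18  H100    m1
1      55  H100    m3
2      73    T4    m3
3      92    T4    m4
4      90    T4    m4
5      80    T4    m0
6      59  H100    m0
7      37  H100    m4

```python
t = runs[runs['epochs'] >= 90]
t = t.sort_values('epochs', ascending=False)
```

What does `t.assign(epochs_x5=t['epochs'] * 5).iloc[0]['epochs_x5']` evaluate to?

filter rows where epochs >= 90:
   epochs gpu model
3      92  T4    m4
4      90  T4    m4
sort by epochs descending:
   epochs gpu model
3      92  T4    m4
4      90  T4    m4
add column epochs_x5 = t['epochs'] * 5:
   epochs gpu model  epochs_x5
3      92  T4    m4        460
4      90  T4    m4        450
value at position 0, column 'epochs_x5' → 460

460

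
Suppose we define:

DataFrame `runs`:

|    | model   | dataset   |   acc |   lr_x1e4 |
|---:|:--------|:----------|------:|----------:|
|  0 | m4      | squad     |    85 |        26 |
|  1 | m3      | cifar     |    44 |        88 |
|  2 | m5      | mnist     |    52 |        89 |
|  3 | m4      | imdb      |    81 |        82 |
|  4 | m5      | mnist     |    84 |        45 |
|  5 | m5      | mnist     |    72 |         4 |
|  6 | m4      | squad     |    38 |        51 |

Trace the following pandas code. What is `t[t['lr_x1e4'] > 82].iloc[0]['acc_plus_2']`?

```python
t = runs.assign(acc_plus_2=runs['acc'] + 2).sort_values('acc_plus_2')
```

46

add column acc_plus_2 = runs['acc'] + 2:
  model dataset  acc  lr_x1e4  acc_plus_2
0    m4   squad   85       26          87
1    m3   cifar   44       88          46
2    m5   mnist   52       89          54
3    m4    imdb   81       82          83
4    m5   mnist   84       45          86
5    m5   mnist   72        4          74
6    m4   squad   38       51          40
sort by acc_plus_2:
  model dataset  acc  lr_x1e4  acc_plus_2
6    m4   squad   38       51          40
1    m3   cifar   44       88          46
2    m5   mnist   52       89          54
5    m5   mnist   72        4          74
3    m4    imdb   81       82          83
4    m5   mnist   84       45          86
0    m4   squad   85       26          87
filter rows where lr_x1e4 > 82:
  model dataset  acc  lr_x1e4  acc_plus_2
1    m3   cifar   44       88          46
2    m5   mnist   52       89          54
Then the value at position 0, column 'acc_plus_2': 46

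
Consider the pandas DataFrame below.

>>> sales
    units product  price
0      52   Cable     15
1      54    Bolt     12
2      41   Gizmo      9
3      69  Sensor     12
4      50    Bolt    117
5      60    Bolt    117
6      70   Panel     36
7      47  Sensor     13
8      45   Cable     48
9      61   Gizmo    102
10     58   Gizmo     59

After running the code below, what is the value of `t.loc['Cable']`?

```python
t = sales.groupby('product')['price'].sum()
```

63

group by product, sum of price:
product
Bolt      246
Cable      63
Gizmo     170
Panel      36
Sensor     25
Name: price, dtype: int64
Hence 63.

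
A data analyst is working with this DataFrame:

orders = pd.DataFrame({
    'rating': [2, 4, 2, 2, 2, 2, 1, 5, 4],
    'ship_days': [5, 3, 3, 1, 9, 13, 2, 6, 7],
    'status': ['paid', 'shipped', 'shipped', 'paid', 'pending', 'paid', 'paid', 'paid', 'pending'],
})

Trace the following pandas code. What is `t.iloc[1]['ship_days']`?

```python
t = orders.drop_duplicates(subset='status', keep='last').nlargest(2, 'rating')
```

7

drop duplicate status (keep=last):
   rating  ship_days   status
2       2          3  shipped
7       5          6     paid
8       4          7  pending
take 2 rows with largest rating:
   rating  ship_days   status
7       5          6     paid
8       4          7  pending
Reading off the value at position 1, column 'ship_days', we get 7.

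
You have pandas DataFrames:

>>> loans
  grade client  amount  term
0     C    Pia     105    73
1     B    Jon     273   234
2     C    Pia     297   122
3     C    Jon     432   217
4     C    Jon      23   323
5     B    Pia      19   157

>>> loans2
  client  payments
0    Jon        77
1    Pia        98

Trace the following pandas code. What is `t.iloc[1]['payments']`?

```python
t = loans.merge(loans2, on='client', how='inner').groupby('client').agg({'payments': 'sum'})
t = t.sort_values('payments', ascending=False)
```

merge on 'client' (how='inner') → 6 rows:
  grade client  amount  term  payments
0     C    Pia     105    73        98
1     B    Jon     273   234        77
2     C    Pia     297   122        98
3     C    Jon     432   217        77
4     C    Jon      23   323        77
5     B    Pia      19   157        98
group by client, sum of payments:
        payments
client          
Jon          231
Pia          294
sort by payments descending:
        payments
client          
Pia          294
Jon          231
Reading off the value at position 1, column 'payments', we get 231.

231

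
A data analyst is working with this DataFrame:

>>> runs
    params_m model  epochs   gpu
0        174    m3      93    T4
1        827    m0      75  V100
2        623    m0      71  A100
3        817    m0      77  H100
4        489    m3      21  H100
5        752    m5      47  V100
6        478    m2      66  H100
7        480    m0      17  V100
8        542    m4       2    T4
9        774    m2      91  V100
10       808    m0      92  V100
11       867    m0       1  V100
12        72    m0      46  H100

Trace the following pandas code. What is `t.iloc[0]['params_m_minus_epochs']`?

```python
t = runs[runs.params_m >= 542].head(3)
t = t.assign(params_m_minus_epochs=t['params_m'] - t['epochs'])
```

752

filter rows where params_m >= 542:
    params_m model  epochs   gpu
1        827    m0      75  V100
2        623    m0      71  A100
3        817    m0      77  H100
5        752    m5      47  V100
8        542    m4       2    T4
9        774    m2      91  V100
10       808    m0      92  V100
11       867    m0       1  V100
take first 3 rows:
   params_m model  epochs   gpu
1       827    m0      75  V100
2       623    m0      71  A100
3       817    m0      77  H100
add column params_m_minus_epochs = t['params_m'] - t['epochs']:
   params_m model  epochs   gpu  params_m_minus_epochs
1       827    m0      75  V100                    752
2       623    m0      71  A100                    552
3       817    m0      77  H100                    740
Reading off the value at position 0, column 'params_m_minus_epochs', we get 752.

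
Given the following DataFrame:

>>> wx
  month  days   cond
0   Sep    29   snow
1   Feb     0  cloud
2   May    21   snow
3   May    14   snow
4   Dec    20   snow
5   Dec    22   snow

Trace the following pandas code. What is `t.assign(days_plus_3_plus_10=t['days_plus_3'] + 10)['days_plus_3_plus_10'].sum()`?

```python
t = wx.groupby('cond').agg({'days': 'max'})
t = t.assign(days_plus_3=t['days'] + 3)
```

group by cond, max of days:
       days
cond       
cloud     0
snow     29
add column days_plus_3 = t['days'] + 3:
       days  days_plus_3
cond                    
cloud     0            3
snow     29           32
add column days_plus_3_plus_10 = t['days_plus_3'] + 10:
       days  days_plus_3  days_plus_3_plus_10
cond                                         
cloud     0            3                   13
snow     29           32                   42
Hence 55.

55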